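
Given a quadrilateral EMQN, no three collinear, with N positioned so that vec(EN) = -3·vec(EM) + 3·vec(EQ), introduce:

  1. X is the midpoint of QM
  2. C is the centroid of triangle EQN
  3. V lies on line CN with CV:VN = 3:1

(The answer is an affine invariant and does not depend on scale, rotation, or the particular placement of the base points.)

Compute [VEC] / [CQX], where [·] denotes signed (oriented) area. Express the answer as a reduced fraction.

Set E = (0, 0), M = (1, 0), Q = (0, 1), N = (-3, 3); any affine frame gives the same invariant.
1. X is the midpoint of QM ⇒ X = (1/2, 1/2)
2. C is the centroid of triangle EQN ⇒ C = (-1, 4/3)
3. V lies on line CN with CV:VN = 3:1 ⇒ V = (-5/2, 31/12)
2·[VEC] = 3/4, 2·[CQX] = -1/3
[VEC]:[CQX] = 3/4:-1/3 = -9/4

[VEC]:[CQX] = -9/4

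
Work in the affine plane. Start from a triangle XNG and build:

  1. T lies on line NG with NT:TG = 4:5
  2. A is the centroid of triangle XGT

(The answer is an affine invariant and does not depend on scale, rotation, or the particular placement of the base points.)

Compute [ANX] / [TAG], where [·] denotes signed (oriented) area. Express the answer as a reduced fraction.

Assign X = (0, 0), N = (1, 0), G = (0, 1) — the answer is frame-independent, so this choice is without loss of generality.
1. T lies on line NG with NT:TG = 4:5 ⇒ T = (5/9, 4/9)
2. A is the centroid of triangle XGT ⇒ A = (5/27, 13/27)
2·[ANX] = -13/27, 2·[TAG] = -5/27
[ANX]:[TAG] = -13/27:-5/27 = 13/5

[ANX]:[TAG] = 13/5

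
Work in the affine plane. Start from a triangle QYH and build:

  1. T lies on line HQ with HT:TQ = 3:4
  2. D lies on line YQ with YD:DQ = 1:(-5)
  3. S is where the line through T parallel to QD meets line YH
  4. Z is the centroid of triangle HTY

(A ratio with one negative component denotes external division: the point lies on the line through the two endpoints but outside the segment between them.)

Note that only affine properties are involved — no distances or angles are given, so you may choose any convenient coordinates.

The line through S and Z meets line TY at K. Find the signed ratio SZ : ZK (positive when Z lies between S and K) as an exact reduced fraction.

SZ:ZK = 5/7

Work in coordinates with Q = (0, 0), Y = (1, 0), H = (0, 1).
1. T lies on line HQ with HT:TQ = 3:4 ⇒ T = (0, 4/7)
2. D lies on line YQ with YD:DQ = 1:(-5) ⇒ D = (5/4, 0)
3. S is where the line through T parallel to QD meets line YH ⇒ S = (3/7, 4/7)
4. Z is the centroid of triangle HTY ⇒ Z = (1/3, 11/21)
line SZ meets TY at K = (1/5, 16/35)
Z = S + t·(K−S) with t = 5/12, so SZ:ZK = 5/12:7/12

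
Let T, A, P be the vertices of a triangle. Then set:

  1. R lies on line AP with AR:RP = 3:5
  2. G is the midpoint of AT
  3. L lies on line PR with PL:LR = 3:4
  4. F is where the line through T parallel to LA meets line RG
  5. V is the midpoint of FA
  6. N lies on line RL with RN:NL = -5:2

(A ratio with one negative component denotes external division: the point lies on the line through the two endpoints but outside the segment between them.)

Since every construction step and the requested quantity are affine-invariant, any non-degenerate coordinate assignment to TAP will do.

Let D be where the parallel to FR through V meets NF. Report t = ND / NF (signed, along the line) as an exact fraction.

t = 263/200

Set T = (0, 0), A = (1, 0), P = (0, 1); any affine frame gives the same invariant.
1. R lies on line AP with AR:RP = 3:5 ⇒ R = (5/8, 3/8)
2. G is the midpoint of AT ⇒ G = (1/2, 0)
3. L lies on line PR with PL:LR = 3:4 ⇒ L = (15/56, 41/56)
4. F is where the line through T parallel to LA meets line RG ⇒ F = (3/8, -3/8)
5. V is the midpoint of FA ⇒ V = (11/16, -3/16)
6. N lies on line RL with RN:NL = -5:2 ⇒ N = (5/168, 163/168)
through V parallel to FR: direction (1/4, 3/4); meets NF at D = (387/800, -639/800)
D = N + t·(F−N) with t = 263/200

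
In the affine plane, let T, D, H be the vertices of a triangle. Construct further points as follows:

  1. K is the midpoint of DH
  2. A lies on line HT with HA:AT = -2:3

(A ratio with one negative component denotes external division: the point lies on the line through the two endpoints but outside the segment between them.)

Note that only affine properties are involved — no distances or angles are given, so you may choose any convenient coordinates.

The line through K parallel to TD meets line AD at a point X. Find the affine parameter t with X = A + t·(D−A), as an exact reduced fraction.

t = 5/6

Work in coordinates with T = (0, 0), D = (1, 0), H = (0, 1).
1. K is the midpoint of DH ⇒ K = (1/2, 1/2)
2. A lies on line HT with HA:AT = -2:3 ⇒ A = (0, 3)
through K parallel to TD: direction (1, 0); meets AD at X = (5/6, 1/2)
X = A + t·(D−A) with t = 5/6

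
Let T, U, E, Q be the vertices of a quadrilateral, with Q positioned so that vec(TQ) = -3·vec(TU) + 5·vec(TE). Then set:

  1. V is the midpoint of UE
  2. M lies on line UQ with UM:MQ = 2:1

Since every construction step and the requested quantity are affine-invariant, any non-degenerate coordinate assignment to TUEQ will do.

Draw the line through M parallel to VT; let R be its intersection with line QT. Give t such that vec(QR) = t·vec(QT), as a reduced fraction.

Work in coordinates with T = (0, 0), U = (1, 0), E = (0, 1), Q = (-3, 5).
1. V is the midpoint of UE ⇒ V = (1/2, 1/2)
2. M lies on line UQ with UM:MQ = 2:1 ⇒ M = (-5/3, 10/3)
through M parallel to VT: direction (-1/2, -1/2); meets QT at R = (-15/8, 25/8)
R = Q + t·(T−Q) with t = 3/8

t = 3/8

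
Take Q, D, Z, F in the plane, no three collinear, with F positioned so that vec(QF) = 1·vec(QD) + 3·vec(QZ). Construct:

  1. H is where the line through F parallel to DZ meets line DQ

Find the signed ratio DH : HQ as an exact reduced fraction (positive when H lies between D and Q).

Assign Q = (0, 0), D = (1, 0), Z = (0, 1), F = (1, 3) — the answer is frame-independent, so this choice is without loss of generality.
1. H is where the line through F parallel to DZ meets line DQ ⇒ H = (4, 0)
H = D + t·(Q−D) with t = -3, so DH:HQ = t:(1−t) = -3:4

DH:HQ = -3/4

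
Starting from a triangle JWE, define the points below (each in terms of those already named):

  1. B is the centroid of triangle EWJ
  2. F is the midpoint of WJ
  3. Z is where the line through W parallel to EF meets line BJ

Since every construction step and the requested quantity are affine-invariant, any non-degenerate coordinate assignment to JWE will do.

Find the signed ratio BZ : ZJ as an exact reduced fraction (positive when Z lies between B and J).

Work in coordinates with J = (0, 0), W = (1, 0), E = (0, 1).
1. B is the centroid of triangle EWJ ⇒ B = (1/3, 1/3)
2. F is the midpoint of WJ ⇒ F = (1/2, 0)
3. Z is where the line through W parallel to EF meets line BJ ⇒ Z = (2/3, 2/3)
Z = B + t·(J−B) with t = -1, so BZ:ZJ = t:(1−t) = -1:2

BZ:ZJ = -1/2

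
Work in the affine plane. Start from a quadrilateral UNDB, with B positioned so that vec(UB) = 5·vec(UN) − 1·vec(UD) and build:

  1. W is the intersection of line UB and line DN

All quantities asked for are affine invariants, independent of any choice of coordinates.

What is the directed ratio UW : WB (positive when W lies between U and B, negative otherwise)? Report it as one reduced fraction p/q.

UW:WB = 1/3

Work in coordinates with U = (0, 0), N = (1, 0), D = (0, 1), B = (5, -1).
1. W is the intersection of line UB and line DN ⇒ W = (5/4, -1/4)
W = U + t·(B−U) with t = 1/4, so UW:WB = t:(1−t) = 1/4:3/4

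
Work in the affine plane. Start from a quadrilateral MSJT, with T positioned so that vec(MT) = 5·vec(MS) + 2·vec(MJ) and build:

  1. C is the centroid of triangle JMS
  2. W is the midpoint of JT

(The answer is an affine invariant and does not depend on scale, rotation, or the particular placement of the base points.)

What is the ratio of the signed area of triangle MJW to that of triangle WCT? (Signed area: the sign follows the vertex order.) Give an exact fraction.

[MJW]:[WCT] = -15/11

Choose coordinates M = (0, 0), S = (1, 0), J = (0, 1), T = (5, 2).
1. C is the centroid of triangle JMS ⇒ C = (1/3, 1/3)
2. W is the midpoint of JT ⇒ W = (5/2, 3/2)
2·[MJW] = -5/2, 2·[WCT] = 11/6
[MJW]:[WCT] = -5/2:11/6 = -15/11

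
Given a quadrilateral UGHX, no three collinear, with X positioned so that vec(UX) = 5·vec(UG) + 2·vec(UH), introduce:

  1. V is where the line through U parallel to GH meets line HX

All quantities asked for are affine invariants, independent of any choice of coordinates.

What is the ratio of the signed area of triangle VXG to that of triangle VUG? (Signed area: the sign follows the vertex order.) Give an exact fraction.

Choose coordinates U = (0, 0), G = (1, 0), H = (0, 1), X = (5, 2).
1. V is where the line through U parallel to GH meets line HX ⇒ V = (-5/6, 5/6)
2·[VXG] = -7, 2·[VUG] = 5/6
[VXG]:[VUG] = -7:5/6 = -42/5

[VXG]:[VUG] = -42/5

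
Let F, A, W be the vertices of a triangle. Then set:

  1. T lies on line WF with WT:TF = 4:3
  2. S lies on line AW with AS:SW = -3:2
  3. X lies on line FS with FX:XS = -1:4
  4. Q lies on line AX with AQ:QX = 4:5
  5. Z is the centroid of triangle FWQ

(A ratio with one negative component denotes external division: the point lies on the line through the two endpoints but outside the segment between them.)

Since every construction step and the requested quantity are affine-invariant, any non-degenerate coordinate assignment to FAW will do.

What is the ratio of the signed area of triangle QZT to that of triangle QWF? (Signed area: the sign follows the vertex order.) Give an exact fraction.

Set F = (0, 0), A = (1, 0), W = (0, 1); any affine frame gives the same invariant.
1. T lies on line WF with WT:TF = 4:3 ⇒ T = (0, 3/7)
2. S lies on line AW with AS:SW = -3:2 ⇒ S = (-2, 3)
3. X lies on line FS with FX:XS = -1:4 ⇒ X = (2/3, -1)
4. Q lies on line AX with AQ:QX = 4:5 ⇒ Q = (23/27, -4/9)
5. Z is the centroid of triangle FWQ ⇒ Z = (23/81, 5/27)
2·[QZT] = 23/567, 2·[QWF] = 23/27
[QZT]:[QWF] = 23/567:23/27 = 1/21

[QZT]:[QWF] = 1/21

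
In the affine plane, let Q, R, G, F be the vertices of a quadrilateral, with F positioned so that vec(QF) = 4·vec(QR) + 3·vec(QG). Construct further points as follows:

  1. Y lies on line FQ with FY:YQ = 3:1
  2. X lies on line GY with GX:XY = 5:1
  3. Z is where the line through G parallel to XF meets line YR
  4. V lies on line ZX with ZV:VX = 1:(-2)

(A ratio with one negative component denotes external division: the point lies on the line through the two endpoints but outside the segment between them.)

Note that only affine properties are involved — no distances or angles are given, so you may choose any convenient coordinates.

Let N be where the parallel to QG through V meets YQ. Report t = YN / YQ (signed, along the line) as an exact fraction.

t = -1/6

Assign Q = (0, 0), R = (1, 0), G = (0, 1), F = (4, 3) — the answer is frame-independent, so this choice is without loss of generality.
1. Y lies on line FQ with FY:YQ = 3:1 ⇒ Y = (1, 3/4)
2. X lies on line GY with GX:XY = 5:1 ⇒ X = (5/6, 19/24)
3. Z is where the line through G parallel to XF meets line YR ⇒ Z = (1, 129/76)
4. V lies on line ZX with ZV:VX = 1:(-2) ⇒ V = (7/6, 1187/456)
through V parallel to QG: direction (0, 1); meets YQ at N = (7/6, 7/8)
N = Y + t·(Q−Y) with t = -1/6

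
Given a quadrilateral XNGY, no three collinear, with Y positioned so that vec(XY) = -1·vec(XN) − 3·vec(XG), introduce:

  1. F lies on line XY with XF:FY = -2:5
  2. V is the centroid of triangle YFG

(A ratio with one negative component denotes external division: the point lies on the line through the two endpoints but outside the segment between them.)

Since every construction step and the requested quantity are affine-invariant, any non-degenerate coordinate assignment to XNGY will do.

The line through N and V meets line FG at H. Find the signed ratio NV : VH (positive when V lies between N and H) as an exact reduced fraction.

NV:VH = 2

Work in coordinates with X = (0, 0), N = (1, 0), G = (0, 1), Y = (-1, -3).
1. F lies on line XY with XF:FY = -2:5 ⇒ F = (2/3, 2)
2. V is the centroid of triangle YFG ⇒ V = (-1/9, 0)
line NV meets FG at H = (-2/3, 0)
V = N + t·(H−N) with t = 2/3, so NV:VH = 2/3:1/3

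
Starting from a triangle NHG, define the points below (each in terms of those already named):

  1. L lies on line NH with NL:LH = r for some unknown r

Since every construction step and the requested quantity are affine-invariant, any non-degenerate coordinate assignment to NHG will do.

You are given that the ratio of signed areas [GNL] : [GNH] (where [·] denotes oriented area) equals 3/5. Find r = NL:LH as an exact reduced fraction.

r = 3/2

Assign N = (0, 0), H = (1, 0), G = (0, 1) — the answer is frame-independent, so this choice is without loss of generality.
1. With NL:LH = r, write λ = r/(r+1) so L = N + λ·(H−N); L is affine-linear in λ
Every point depending on L is an affine combination of L and λ-independent points, so each such coordinate is linear in λ; the λ² term in each signed area is a multiple of (H−N)×(H−N) = 0, so 2·[GNL] and 2·[GNH] are each linear in λ. Evaluating at λ=0 and λ=1:
  2·[GNL] = λ,   2·[GNH] = 1
So [GNL]:[GNH] = (λ) / (1). Setting this equal to 3/5:
  λ = 3/5·(1)  ⇒  λ = 3/5
Then r = λ/(1−λ) = (3/5)/(2/5) = 3/2. Check: with r = 3/2, L = (3/5, 0) and [GNL]:[GNH] = 3/5 as required.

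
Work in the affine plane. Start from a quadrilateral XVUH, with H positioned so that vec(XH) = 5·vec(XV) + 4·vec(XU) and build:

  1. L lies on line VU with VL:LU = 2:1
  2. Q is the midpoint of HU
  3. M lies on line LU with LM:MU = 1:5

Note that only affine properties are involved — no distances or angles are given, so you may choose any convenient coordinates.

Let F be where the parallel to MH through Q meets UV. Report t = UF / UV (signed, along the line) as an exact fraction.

t = 5/36

Work in coordinates with X = (0, 0), V = (1, 0), U = (0, 1), H = (5, 4).
1. L lies on line VU with VL:LU = 2:1 ⇒ L = (1/3, 2/3)
2. Q is the midpoint of HU ⇒ Q = (5/2, 5/2)
3. M lies on line LU with LM:MU = 1:5 ⇒ M = (5/18, 13/18)
through Q parallel to MH: direction (85/18, 59/18); meets UV at F = (5/36, 31/36)
F = U + t·(V−U) with t = 5/36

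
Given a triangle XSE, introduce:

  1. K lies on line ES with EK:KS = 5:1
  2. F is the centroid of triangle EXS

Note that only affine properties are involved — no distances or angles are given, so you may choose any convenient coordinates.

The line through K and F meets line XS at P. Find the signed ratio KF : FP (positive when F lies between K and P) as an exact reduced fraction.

KF:FP = -1/2

Choose coordinates X = (0, 0), S = (1, 0), E = (0, 1).
1. K lies on line ES with EK:KS = 5:1 ⇒ K = (5/6, 1/6)
2. F is the centroid of triangle EXS ⇒ F = (1/3, 1/3)
line KF meets XS at P = (4/3, 0)
F = K + t·(P−K) with t = -1, so KF:FP = -1:2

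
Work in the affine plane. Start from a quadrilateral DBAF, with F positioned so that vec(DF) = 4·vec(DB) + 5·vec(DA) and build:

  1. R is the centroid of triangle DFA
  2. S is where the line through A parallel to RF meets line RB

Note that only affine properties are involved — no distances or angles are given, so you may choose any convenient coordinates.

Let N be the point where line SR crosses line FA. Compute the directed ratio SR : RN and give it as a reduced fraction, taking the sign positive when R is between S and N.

SR:RN = -20/13

Assign D = (0, 0), B = (1, 0), A = (0, 1), F = (4, 5) — the answer is frame-independent, so this choice is without loss of generality.
1. R is the centroid of triangle DFA ⇒ R = (4/3, 2)
2. S is where the line through A parallel to RF meets line RB ⇒ S = (56/39, 34/13)
line SR meets FA at N = (7/5, 12/5)
R = S + t·(N−S) with t = 20/7, so SR:RN = 20/7:-13/7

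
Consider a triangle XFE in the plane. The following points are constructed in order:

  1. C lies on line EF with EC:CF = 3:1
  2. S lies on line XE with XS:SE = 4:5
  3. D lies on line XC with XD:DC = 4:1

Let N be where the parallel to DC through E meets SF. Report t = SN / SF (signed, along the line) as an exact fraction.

Choose coordinates X = (0, 0), F = (1, 0), E = (0, 1).
1. C lies on line EF with EC:CF = 3:1 ⇒ C = (3/4, 1/4)
2. S lies on line XE with XS:SE = 4:5 ⇒ S = (0, 4/9)
3. D lies on line XC with XD:DC = 4:1 ⇒ D = (3/5, 1/5)
through E parallel to DC: direction (3/20, 1/20); meets SF at N = (-5/7, 16/21)
N = S + t·(F−S) with t = -5/7

t = -5/7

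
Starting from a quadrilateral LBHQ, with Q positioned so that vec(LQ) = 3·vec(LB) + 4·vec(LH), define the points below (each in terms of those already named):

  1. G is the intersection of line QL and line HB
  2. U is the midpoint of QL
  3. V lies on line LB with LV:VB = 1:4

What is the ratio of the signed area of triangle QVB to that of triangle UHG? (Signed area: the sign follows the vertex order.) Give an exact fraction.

[QVB]:[UHG] = 224/75

Set L = (0, 0), B = (1, 0), H = (0, 1), Q = (3, 4); any affine frame gives the same invariant.
1. G is the intersection of line QL and line HB ⇒ G = (3/7, 4/7)
2. U is the midpoint of QL ⇒ U = (3/2, 2)
3. V lies on line LB with LV:VB = 1:4 ⇒ V = (1/5, 0)
2·[QVB] = 16/5, 2·[UHG] = 15/14
[QVB]:[UHG] = 16/5:15/14 = 224/75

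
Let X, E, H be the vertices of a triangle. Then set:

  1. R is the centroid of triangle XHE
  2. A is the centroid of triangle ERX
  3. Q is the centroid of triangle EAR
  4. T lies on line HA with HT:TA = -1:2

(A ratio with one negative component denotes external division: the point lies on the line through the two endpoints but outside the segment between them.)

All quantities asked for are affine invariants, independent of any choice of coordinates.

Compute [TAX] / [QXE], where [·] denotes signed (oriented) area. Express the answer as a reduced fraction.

[TAX]:[QXE] = -6

Assign X = (0, 0), E = (1, 0), H = (0, 1) — the answer is frame-independent, so this choice is without loss of generality.
1. R is the centroid of triangle XHE ⇒ R = (1/3, 1/3)
2. A is the centroid of triangle ERX ⇒ A = (4/9, 1/9)
3. Q is the centroid of triangle EAR ⇒ Q = (16/27, 4/27)
4. T lies on line HA with HT:TA = -1:2 ⇒ T = (-4/9, 17/9)
2·[TAX] = -8/9, 2·[QXE] = 4/27
[TAX]:[QXE] = -8/9:4/27 = -6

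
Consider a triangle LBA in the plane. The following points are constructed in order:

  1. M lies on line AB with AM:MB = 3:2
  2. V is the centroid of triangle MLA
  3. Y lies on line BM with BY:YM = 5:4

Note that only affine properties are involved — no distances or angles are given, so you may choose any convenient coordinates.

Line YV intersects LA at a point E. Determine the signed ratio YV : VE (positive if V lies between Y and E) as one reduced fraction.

YV:VE = 26/9

Work in coordinates with L = (0, 0), B = (1, 0), A = (0, 1).
1. M lies on line AB with AM:MB = 3:2 ⇒ M = (3/5, 2/5)
2. V is the centroid of triangle MLA ⇒ V = (1/5, 7/15)
3. Y lies on line BM with BY:YM = 5:4 ⇒ Y = (7/9, 2/9)
line YV meets LA at E = (0, 43/78)
V = Y + t·(E−Y) with t = 26/35, so YV:VE = 26/35:9/35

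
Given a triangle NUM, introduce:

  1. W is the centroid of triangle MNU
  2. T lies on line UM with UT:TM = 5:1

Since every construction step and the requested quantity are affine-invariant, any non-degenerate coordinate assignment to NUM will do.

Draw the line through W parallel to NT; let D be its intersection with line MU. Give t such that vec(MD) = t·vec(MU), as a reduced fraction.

t = 7/18

Work in coordinates with N = (0, 0), U = (1, 0), M = (0, 1).
1. W is the centroid of triangle MNU ⇒ W = (1/3, 1/3)
2. T lies on line UM with UT:TM = 5:1 ⇒ T = (1/6, 5/6)
through W parallel to NT: direction (1/6, 5/6); meets MU at D = (7/18, 11/18)
D = M + t·(U−M) with t = 7/18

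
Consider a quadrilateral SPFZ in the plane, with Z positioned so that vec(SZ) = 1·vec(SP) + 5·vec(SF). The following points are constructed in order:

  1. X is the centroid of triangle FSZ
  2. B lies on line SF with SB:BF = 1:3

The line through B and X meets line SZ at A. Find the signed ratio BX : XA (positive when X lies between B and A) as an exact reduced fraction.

BX:XA = -1/4

Assign S = (0, 0), P = (1, 0), F = (0, 1), Z = (1, 5) — the answer is frame-independent, so this choice is without loss of generality.
1. X is the centroid of triangle FSZ ⇒ X = (1/3, 2)
2. B lies on line SF with SB:BF = 1:3 ⇒ B = (0, 1/4)
line BX meets SZ at A = (-1, -5)
X = B + t·(A−B) with t = -1/3, so BX:XA = -1/3:4/3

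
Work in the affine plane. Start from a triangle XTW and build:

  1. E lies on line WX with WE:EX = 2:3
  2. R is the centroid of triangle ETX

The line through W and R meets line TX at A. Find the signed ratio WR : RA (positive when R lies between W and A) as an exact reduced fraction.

Assign X = (0, 0), T = (1, 0), W = (0, 1) — the answer is frame-independent, so this choice is without loss of generality.
1. E lies on line WX with WE:EX = 2:3 ⇒ E = (0, 3/5)
2. R is the centroid of triangle ETX ⇒ R = (1/3, 1/5)
line WR meets TX at A = (5/12, 0)
R = W + t·(A−W) with t = 4/5, so WR:RA = 4/5:1/5

WR:RA = 4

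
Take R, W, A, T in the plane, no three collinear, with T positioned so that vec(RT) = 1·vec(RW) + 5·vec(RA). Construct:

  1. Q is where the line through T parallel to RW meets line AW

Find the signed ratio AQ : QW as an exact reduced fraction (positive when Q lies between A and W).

AQ:QW = -4/5

Choose coordinates R = (0, 0), W = (1, 0), A = (0, 1), T = (1, 5).
1. Q is where the line through T parallel to RW meets line AW ⇒ Q = (-4, 5)
Q = A + t·(W−A) with t = -4, so AQ:QW = t:(1−t) = -4:5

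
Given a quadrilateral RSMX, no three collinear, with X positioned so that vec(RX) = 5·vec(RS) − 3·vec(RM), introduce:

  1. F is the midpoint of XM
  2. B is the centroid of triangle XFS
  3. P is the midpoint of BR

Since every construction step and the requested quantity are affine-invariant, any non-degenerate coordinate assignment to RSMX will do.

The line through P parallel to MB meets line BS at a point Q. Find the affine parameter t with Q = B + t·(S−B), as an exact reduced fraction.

Assign R = (0, 0), S = (1, 0), M = (0, 1), X = (5, -3) — the answer is frame-independent, so this choice is without loss of generality.
1. F is the midpoint of XM ⇒ F = (5/2, -1)
2. B is the centroid of triangle XFS ⇒ B = (17/6, -4/3)
3. P is the midpoint of BR ⇒ P = (17/12, -2/3)
through P parallel to MB: direction (17/6, -7/3); meets BS at Q = (-85/36, 22/9)
Q = B + t·(S−B) with t = 17/6

t = 17/6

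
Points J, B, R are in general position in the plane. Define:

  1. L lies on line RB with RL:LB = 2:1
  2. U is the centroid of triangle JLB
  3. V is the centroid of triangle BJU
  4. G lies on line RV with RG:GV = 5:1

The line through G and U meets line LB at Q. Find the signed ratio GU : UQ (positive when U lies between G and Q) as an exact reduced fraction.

Assign J = (0, 0), B = (1, 0), R = (0, 1) — the answer is frame-independent, so this choice is without loss of generality.
1. L lies on line RB with RL:LB = 2:1 ⇒ L = (2/3, 1/3)
2. U is the centroid of triangle JLB ⇒ U = (5/9, 1/9)
3. V is the centroid of triangle BJU ⇒ V = (14/27, 1/27)
4. G lies on line RV with RG:GV = 5:1 ⇒ G = (35/81, 16/81)
line GU meets LB at Q = (5/3, -2/3)
U = G + t·(Q−G) with t = 1/10, so GU:UQ = 1/10:9/10

GU:UQ = 1/9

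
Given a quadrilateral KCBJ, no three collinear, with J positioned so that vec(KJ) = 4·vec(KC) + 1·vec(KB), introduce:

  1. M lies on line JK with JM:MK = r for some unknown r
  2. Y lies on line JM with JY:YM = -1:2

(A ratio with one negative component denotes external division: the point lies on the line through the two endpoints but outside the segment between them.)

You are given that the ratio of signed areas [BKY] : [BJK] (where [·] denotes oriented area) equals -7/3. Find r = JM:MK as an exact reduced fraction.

r = -4

Choose coordinates K = (0, 0), C = (1, 0), B = (0, 1), J = (4, 1).
1. With JM:MK = r, write λ = r/(r+1) so M = J + λ·(K−J); M is affine-linear in λ
2. Y lies on line JM with JY:YM = -1:2 ⇒ Y is an affine combination of earlier points and hence also affine-linear in λ
Every point depending on M is an affine combination of M and λ-independent points, so each such coordinate is linear in λ; the λ² term in each signed area is a multiple of (K−J)×(K−J) = 0, so 2·[BKY] and 2·[BJK] are each linear in λ. Evaluating at λ=0 and λ=1:
  2·[BKY] = 4·λ + 4,   2·[BJK] = -4
So [BKY]:[BJK] = (4·λ + 4) / (-4). Setting this equal to -7/3:
  4·λ + 4 = -7/3·(-4)  ⇒  λ = 4/3
Then r = λ/(1−λ) = (4/3)/(-1/3) = -4. Check: with r = -4, M = (-4/3, -1/3) and [BKY]:[BJK] = -7/3 as required.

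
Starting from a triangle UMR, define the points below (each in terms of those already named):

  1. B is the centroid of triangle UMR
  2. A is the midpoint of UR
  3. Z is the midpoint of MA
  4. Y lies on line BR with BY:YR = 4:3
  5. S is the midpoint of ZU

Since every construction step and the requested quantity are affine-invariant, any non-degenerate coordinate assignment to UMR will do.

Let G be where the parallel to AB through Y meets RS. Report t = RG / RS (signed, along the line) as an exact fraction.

Work in coordinates with U = (0, 0), M = (1, 0), R = (0, 1).
1. B is the centroid of triangle UMR ⇒ B = (1/3, 1/3)
2. A is the midpoint of UR ⇒ A = (0, 1/2)
3. Z is the midpoint of MA ⇒ Z = (1/2, 1/4)
4. Y lies on line BR with BY:YR = 4:3 ⇒ Y = (1/7, 5/7)
5. S is the midpoint of ZU ⇒ S = (1/4, 1/8)
through Y parallel to AB: direction (1/3, -1/6); meets RS at G = (1/14, 3/4)
G = R + t·(S−R) with t = 2/7

t = 2/7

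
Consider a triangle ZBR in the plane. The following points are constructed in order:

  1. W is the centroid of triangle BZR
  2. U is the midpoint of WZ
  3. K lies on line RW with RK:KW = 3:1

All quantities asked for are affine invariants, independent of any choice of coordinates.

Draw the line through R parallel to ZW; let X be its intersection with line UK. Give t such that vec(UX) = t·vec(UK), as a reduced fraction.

Choose coordinates Z = (0, 0), B = (1, 0), R = (0, 1).
1. W is the centroid of triangle BZR ⇒ W = (1/3, 1/3)
2. U is the midpoint of WZ ⇒ U = (1/6, 1/6)
3. K lies on line RW with RK:KW = 3:1 ⇒ K = (1/4, 1/2)
through R parallel to ZW: direction (1/3, 1/3); meets UK at X = (1/2, 3/2)
X = U + t·(K−U) with t = 4

t = 4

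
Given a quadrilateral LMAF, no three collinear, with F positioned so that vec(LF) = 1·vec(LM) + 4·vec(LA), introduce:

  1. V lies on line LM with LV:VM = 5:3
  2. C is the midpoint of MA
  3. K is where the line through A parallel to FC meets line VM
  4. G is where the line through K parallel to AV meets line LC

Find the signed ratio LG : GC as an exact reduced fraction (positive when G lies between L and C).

Choose coordinates L = (0, 0), M = (1, 0), A = (0, 1), F = (1, 4).
1. V lies on line LM with LV:VM = 5:3 ⇒ V = (5/8, 0)
2. C is the midpoint of MA ⇒ C = (1/2, 1/2)
3. K is where the line through A parallel to FC meets line VM ⇒ K = (-1/7, 0)
4. G is where the line through K parallel to AV meets line LC ⇒ G = (-8/91, -8/91)
G = L + t·(C−L) with t = -16/91, so LG:GC = t:(1−t) = -16/91:107/91

LG:GC = -16/107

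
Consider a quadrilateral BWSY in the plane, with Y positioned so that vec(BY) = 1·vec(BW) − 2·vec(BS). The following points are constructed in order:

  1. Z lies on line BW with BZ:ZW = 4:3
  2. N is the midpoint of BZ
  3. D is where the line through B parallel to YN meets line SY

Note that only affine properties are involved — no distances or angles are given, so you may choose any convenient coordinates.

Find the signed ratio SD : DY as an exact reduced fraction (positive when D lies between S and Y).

SD:DY = -5/4

Set B = (0, 0), W = (1, 0), S = (0, 1), Y = (1, -2); any affine frame gives the same invariant.
1. Z lies on line BW with BZ:ZW = 4:3 ⇒ Z = (4/7, 0)
2. N is the midpoint of BZ ⇒ N = (2/7, 0)
3. D is where the line through B parallel to YN meets line SY ⇒ D = (5, -14)
D = S + t·(Y−S) with t = 5, so SD:DY = t:(1−t) = 5:-4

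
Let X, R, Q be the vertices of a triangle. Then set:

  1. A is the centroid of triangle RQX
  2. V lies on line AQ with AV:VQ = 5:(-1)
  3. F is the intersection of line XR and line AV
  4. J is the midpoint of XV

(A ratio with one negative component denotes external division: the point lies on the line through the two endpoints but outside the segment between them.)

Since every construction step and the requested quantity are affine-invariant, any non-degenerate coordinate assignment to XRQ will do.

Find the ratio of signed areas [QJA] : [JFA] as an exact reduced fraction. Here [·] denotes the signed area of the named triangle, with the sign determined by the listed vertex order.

Work in coordinates with X = (0, 0), R = (1, 0), Q = (0, 1).
1. A is the centroid of triangle RQX ⇒ A = (1/3, 1/3)
2. V lies on line AQ with AV:VQ = 5:(-1) ⇒ V = (-1/12, 7/6)
3. F is the intersection of line XR and line AV ⇒ F = (1/2, 0)
4. J is the midpoint of XV ⇒ J = (-1/24, 7/12)
2·[QJA] = 1/6, 2·[JFA] = 1/12
[QJA]:[JFA] = 1/6:1/12 = 2

[QJA]:[JFA] = 2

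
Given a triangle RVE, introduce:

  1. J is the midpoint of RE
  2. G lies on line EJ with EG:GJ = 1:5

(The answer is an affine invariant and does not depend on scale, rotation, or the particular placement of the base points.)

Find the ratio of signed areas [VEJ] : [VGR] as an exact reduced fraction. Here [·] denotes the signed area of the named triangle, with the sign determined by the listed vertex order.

Set R = (0, 0), V = (1, 0), E = (0, 1); any affine frame gives the same invariant.
1. J is the midpoint of RE ⇒ J = (0, 1/2)
2. G lies on line EJ with EG:GJ = 1:5 ⇒ G = (0, 11/12)
2·[VEJ] = 1/2, 2·[VGR] = 11/12
[VEJ]:[VGR] = 1/2:11/12 = 6/11

[VEJ]:[VGR] = 6/11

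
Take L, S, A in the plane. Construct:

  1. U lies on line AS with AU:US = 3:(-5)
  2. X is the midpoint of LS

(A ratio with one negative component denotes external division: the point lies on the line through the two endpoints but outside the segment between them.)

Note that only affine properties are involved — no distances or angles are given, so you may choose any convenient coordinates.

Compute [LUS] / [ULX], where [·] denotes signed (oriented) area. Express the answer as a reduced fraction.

[LUS]:[ULX] = -2

Assign L = (0, 0), S = (1, 0), A = (0, 1) — the answer is frame-independent, so this choice is without loss of generality.
1. U lies on line AS with AU:US = 3:(-5) ⇒ U = (-3/2, 5/2)
2. X is the midpoint of LS ⇒ X = (1/2, 0)
2·[LUS] = -5/2, 2·[ULX] = 5/4
[LUS]:[ULX] = -5/2:5/4 = -2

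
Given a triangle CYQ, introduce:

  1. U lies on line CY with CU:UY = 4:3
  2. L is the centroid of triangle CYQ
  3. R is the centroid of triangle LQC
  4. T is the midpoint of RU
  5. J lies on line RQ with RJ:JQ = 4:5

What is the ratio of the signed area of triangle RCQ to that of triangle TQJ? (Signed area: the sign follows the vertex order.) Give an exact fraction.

[RCQ]:[TQJ] = -126/65

Set C = (0, 0), Y = (1, 0), Q = (0, 1); any affine frame gives the same invariant.
1. U lies on line CY with CU:UY = 4:3 ⇒ U = (4/7, 0)
2. L is the centroid of triangle CYQ ⇒ L = (1/3, 1/3)
3. R is the centroid of triangle LQC ⇒ R = (1/9, 4/9)
4. T is the midpoint of RU ⇒ T = (43/126, 2/9)
5. J lies on line RQ with RJ:JQ = 4:5 ⇒ J = (5/81, 56/81)
2·[RCQ] = -1/9, 2·[TQJ] = 65/1134
[RCQ]:[TQJ] = -1/9:65/1134 = -126/65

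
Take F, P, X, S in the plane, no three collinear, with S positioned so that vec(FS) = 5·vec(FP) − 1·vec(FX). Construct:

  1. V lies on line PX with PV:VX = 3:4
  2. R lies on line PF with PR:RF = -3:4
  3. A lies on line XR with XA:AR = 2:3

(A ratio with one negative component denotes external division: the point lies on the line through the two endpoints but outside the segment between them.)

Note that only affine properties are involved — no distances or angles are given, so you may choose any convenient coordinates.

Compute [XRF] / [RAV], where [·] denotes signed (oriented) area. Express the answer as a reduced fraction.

[XRF]:[RAV] = -35/9

Assign F = (0, 0), P = (1, 0), X = (0, 1), S = (5, -1) — the answer is frame-independent, so this choice is without loss of generality.
1. V lies on line PX with PV:VX = 3:4 ⇒ V = (4/7, 3/7)
2. R lies on line PF with PR:RF = -3:4 ⇒ R = (4, 0)
3. A lies on line XR with XA:AR = 2:3 ⇒ A = (8/5, 3/5)
2·[XRF] = -4, 2·[RAV] = 36/35
[XRF]:[RAV] = -4:36/35 = -35/9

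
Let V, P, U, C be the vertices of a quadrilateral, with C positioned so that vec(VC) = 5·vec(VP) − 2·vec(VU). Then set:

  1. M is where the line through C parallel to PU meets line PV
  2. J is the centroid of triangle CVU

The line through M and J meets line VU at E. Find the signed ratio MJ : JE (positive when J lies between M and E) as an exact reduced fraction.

MJ:JE = 4/5

Assign V = (0, 0), P = (1, 0), U = (0, 1), C = (5, -2) — the answer is frame-independent, so this choice is without loss of generality.
1. M is where the line through C parallel to PU meets line PV ⇒ M = (3, 0)
2. J is the centroid of triangle CVU ⇒ J = (5/3, -1/3)
line MJ meets VU at E = (0, -3/4)
J = M + t·(E−M) with t = 4/9, so MJ:JE = 4/9:5/9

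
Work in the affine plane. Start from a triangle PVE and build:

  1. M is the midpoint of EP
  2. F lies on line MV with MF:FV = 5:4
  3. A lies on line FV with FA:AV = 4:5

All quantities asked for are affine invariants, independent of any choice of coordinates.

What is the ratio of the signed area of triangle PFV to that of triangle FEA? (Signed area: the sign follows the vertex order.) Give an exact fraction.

Assign P = (0, 0), V = (1, 0), E = (0, 1) — the answer is frame-independent, so this choice is without loss of generality.
1. M is the midpoint of EP ⇒ M = (0, 1/2)
2. F lies on line MV with MF:FV = 5:4 ⇒ F = (5/9, 2/9)
3. A lies on line FV with FA:AV = 4:5 ⇒ A = (61/81, 10/81)
2·[PFV] = -2/9, 2·[FEA] = -8/81
[PFV]:[FEA] = -2/9:-8/81 = 9/4

[PFV]:[FEA] = 9/4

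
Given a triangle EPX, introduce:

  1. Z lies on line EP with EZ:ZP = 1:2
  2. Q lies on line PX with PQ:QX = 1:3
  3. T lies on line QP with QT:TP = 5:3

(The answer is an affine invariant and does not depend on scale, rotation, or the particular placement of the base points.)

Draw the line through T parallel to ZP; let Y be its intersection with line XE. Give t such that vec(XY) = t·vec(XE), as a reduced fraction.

Choose coordinates E = (0, 0), P = (1, 0), X = (0, 1).
1. Z lies on line EP with EZ:ZP = 1:2 ⇒ Z = (1/3, 0)
2. Q lies on line PX with PQ:QX = 1:3 ⇒ Q = (3/4, 1/4)
3. T lies on line QP with QT:TP = 5:3 ⇒ T = (29/32, 3/32)
through T parallel to ZP: direction (2/3, 0); meets XE at Y = (0, 3/32)
Y = X + t·(E−X) with t = 29/32

t = 29/32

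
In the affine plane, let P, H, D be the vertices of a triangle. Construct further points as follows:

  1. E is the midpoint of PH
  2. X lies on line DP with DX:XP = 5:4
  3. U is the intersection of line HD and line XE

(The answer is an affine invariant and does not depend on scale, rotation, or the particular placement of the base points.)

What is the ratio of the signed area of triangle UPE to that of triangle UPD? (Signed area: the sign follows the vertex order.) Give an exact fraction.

Set P = (0, 0), H = (1, 0), D = (0, 1); any affine frame gives the same invariant.
1. E is the midpoint of PH ⇒ E = (1/2, 0)
2. X lies on line DP with DX:XP = 5:4 ⇒ X = (0, 4/9)
3. U is the intersection of line HD and line XE ⇒ U = (5, -4)
2·[UPE] = -2, 2·[UPD] = -5
[UPE]:[UPD] = -2:-5 = 2/5

[UPE]:[UPD] = 2/5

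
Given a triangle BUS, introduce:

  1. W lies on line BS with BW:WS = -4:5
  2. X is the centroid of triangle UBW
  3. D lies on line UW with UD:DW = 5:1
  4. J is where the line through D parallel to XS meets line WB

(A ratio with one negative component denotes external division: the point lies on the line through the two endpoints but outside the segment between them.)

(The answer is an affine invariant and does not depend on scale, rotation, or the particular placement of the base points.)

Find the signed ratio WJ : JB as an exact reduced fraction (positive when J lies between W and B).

WJ:JB = 11/13

Set B = (0, 0), U = (1, 0), S = (0, 1); any affine frame gives the same invariant.
1. W lies on line BS with BW:WS = -4:5 ⇒ W = (0, -4)
2. X is the centroid of triangle UBW ⇒ X = (1/3, -4/3)
3. D lies on line UW with UD:DW = 5:1 ⇒ D = (1/6, -10/3)
4. J is where the line through D parallel to XS meets line WB ⇒ J = (0, -13/6)
J = W + t·(B−W) with t = 11/24, so WJ:JB = t:(1−t) = 11/24:13/24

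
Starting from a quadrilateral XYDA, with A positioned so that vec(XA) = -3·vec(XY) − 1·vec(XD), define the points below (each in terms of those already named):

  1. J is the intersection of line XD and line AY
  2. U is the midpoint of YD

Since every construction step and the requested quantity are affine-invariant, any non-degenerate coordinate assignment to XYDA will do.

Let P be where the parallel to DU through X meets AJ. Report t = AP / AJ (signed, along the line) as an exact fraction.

t = 16/15

Work in coordinates with X = (0, 0), Y = (1, 0), D = (0, 1), A = (-3, -1).
1. J is the intersection of line XD and line AY ⇒ J = (0, -1/4)
2. U is the midpoint of YD ⇒ U = (1/2, 1/2)
through X parallel to DU: direction (1/2, -1/2); meets AJ at P = (1/5, -1/5)
P = A + t·(J−A) with t = 16/15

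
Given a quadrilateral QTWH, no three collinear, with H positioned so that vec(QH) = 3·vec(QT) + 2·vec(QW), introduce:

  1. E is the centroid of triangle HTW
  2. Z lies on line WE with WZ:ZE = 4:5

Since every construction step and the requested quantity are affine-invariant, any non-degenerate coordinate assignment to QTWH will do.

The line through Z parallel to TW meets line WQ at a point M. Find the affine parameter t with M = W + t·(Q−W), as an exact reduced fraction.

t = -16/27

Choose coordinates Q = (0, 0), T = (1, 0), W = (0, 1), H = (3, 2).
1. E is the centroid of triangle HTW ⇒ E = (4/3, 1)
2. Z lies on line WE with WZ:ZE = 4:5 ⇒ Z = (16/27, 1)
through Z parallel to TW: direction (-1, 1); meets WQ at M = (0, 43/27)
M = W + t·(Q−W) with t = -16/27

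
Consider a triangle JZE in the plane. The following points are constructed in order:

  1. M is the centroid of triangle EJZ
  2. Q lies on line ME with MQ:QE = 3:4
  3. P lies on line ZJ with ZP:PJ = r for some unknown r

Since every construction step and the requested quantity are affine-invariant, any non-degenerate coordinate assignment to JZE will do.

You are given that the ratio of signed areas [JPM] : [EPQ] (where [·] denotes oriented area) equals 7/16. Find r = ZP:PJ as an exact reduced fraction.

r = 5

Set J = (0, 0), Z = (1, 0), E = (0, 1); any affine frame gives the same invariant.
1. M is the centroid of triangle EJZ ⇒ M = (1/3, 1/3)
2. Q lies on line ME with MQ:QE = 3:4 ⇒ Q = (4/21, 13/21)
3. With ZP:PJ = r, write λ = r/(r+1) so P = Z + λ·(J−Z); P is affine-linear in λ
Every point depending on P is an affine combination of P and λ-independent points, so each such coordinate is linear in λ; the λ² term in each signed area is a multiple of (J−Z)×(J−Z) = 0, so 2·[JPM] and 2·[EPQ] are each linear in λ. Evaluating at λ=0 and λ=1:
  2·[JPM] = -1/3·λ + 1/3,   2·[EPQ] = 8/21·λ − 4/21
So [JPM]:[EPQ] = (-1/3·λ + 1/3) / (8/21·λ − 4/21). Setting this equal to 7/16:
  -1/3·λ + 1/3 = 7/16·(8/21·λ − 4/21)  ⇒  λ = 5/6
Then r = λ/(1−λ) = (5/6)/(1/6) = 5. Check: with r = 5, P = (1/6, 0) and [JPM]:[EPQ] = 7/16 as required.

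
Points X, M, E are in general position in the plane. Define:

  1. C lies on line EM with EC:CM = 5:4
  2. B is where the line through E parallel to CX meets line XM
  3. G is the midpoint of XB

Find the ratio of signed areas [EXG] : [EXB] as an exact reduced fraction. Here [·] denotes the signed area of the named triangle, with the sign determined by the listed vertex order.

Choose coordinates X = (0, 0), M = (1, 0), E = (0, 1).
1. C lies on line EM with EC:CM = 5:4 ⇒ C = (5/9, 4/9)
2. B is where the line through E parallel to CX meets line XM ⇒ B = (-5/4, 0)
3. G is the midpoint of XB ⇒ G = (-5/8, 0)
2·[EXG] = -5/8, 2·[EXB] = -5/4
[EXG]:[EXB] = -5/8:-5/4 = 1/2

[EXG]:[EXB] = 1/2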